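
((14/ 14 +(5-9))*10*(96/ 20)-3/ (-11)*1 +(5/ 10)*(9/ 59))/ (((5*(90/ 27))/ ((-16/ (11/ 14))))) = 31325112/ 178475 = 175.52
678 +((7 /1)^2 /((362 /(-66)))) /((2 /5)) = 237351 /362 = 655.67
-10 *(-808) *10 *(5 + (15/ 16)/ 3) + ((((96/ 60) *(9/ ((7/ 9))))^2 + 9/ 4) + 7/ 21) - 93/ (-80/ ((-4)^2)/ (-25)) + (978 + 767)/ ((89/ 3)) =561508207247/ 1308300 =429189.18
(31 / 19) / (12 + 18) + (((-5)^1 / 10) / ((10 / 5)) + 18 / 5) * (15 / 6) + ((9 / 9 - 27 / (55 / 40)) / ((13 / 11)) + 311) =9000487 / 29640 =303.66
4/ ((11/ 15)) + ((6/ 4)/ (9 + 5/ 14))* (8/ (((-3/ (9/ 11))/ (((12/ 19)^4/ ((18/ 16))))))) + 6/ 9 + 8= 7927706582/ 563377683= 14.07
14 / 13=1.08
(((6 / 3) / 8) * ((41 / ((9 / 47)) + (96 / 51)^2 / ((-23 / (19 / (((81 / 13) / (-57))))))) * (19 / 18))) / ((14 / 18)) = 821406841 / 10050264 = 81.73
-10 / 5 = -2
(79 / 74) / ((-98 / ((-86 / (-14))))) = -3397 / 50764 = -0.07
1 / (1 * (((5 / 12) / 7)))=84 / 5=16.80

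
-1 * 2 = -2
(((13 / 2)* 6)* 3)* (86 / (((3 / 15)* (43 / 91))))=106470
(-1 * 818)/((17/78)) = -63804/17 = -3753.18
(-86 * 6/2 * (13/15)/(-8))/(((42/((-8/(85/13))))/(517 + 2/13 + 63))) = -1405326/2975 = -472.38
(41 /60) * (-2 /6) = -41 /180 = -0.23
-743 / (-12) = 743 / 12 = 61.92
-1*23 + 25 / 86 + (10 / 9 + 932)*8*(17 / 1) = 126880.40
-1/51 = -0.02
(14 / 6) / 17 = 7 / 51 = 0.14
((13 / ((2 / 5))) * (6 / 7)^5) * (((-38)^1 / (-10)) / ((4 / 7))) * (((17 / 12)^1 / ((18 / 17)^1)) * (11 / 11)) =642447 / 4802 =133.79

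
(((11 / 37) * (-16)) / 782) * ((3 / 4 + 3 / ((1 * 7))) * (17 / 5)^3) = -209814 / 744625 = -0.28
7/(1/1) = 7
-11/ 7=-1.57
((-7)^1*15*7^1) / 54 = -245 / 18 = -13.61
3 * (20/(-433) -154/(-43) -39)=-1980957/18619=-106.39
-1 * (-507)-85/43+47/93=2021609/3999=505.53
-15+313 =298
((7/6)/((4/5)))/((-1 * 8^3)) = -35/12288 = -0.00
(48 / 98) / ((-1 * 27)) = -8 / 441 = -0.02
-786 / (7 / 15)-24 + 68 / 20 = -59671 / 35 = -1704.89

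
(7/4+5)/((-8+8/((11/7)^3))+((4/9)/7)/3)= -6792093/5954128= -1.14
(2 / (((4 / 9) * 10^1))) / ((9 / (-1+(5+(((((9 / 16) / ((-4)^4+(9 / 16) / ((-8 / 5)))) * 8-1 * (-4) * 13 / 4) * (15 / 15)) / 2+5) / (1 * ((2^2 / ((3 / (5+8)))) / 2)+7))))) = 14563463 / 61519240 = 0.24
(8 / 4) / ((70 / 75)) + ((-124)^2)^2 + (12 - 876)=1654943599 / 7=236420514.14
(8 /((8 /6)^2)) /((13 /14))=63 /13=4.85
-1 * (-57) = 57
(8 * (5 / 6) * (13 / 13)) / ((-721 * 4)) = -5 / 2163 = -0.00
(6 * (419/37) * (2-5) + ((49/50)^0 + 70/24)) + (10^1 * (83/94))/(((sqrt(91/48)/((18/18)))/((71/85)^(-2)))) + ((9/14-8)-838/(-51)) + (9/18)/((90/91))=-75426581/396270 + 11993500 * sqrt(273)/21560357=-181.15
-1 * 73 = -73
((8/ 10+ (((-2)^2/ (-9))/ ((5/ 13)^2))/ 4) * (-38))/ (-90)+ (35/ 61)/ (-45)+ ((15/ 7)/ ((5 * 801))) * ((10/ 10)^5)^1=0.01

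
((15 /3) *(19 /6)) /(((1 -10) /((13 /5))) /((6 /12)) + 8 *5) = 247 /516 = 0.48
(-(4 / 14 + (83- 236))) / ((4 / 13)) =13897 / 28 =496.32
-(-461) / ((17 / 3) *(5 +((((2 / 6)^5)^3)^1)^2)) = 284747435686899567 / 17500746228045182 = 16.27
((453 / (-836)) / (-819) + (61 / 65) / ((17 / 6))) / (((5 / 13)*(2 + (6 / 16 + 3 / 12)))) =12876662 / 39171825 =0.33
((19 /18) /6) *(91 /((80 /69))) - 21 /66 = 427357 /31680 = 13.49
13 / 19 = 0.68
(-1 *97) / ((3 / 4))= -388 / 3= -129.33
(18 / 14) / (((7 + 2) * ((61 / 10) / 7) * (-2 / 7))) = -35 / 61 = -0.57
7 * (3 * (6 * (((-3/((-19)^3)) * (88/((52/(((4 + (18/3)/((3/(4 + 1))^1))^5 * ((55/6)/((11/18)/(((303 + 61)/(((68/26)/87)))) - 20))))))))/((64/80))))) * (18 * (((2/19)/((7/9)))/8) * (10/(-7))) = 120725274085416000/9657168331493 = 12501.10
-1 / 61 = -0.02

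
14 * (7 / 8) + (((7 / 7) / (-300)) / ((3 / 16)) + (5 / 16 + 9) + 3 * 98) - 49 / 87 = 32884069 / 104400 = 314.98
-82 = -82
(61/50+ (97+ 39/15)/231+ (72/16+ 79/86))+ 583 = 590.07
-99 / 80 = -1.24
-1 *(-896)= 896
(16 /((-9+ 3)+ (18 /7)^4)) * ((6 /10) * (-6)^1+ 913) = 385.73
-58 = -58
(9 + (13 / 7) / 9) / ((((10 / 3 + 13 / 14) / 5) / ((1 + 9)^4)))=58000000 / 537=108007.45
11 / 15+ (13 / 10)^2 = 727 / 300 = 2.42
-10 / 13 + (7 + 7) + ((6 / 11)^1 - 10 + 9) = 1827 / 143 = 12.78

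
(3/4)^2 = 9/16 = 0.56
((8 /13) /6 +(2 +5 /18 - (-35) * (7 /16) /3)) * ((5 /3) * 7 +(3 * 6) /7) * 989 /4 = 318708217 /12096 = 26348.23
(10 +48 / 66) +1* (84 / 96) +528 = 47485 / 88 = 539.60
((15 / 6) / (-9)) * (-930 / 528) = 775 / 1584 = 0.49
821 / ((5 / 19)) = 15599 / 5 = 3119.80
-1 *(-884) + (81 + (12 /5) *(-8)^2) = 5593 /5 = 1118.60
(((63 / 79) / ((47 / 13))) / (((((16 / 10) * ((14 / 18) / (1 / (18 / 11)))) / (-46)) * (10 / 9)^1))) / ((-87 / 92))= 2042469 / 430708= 4.74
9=9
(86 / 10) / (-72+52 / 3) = -129 / 820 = -0.16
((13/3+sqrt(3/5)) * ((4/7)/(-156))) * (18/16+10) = -89/504 - 89 * sqrt(15)/10920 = -0.21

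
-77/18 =-4.28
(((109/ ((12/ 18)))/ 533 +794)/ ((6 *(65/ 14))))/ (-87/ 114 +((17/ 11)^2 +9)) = 13626441983/ 5077744425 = 2.68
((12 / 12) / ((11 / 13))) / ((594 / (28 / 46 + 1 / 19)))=3757 / 2855358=0.00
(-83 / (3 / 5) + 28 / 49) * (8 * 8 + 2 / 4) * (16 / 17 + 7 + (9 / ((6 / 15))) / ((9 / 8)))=-59089525 / 238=-248275.32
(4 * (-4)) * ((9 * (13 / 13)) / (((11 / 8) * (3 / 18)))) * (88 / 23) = -55296 / 23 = -2404.17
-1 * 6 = -6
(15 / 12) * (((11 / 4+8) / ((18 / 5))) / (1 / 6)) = 1075 / 48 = 22.40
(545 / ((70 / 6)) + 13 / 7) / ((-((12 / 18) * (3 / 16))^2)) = -21760 / 7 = -3108.57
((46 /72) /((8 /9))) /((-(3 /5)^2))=-575 /288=-2.00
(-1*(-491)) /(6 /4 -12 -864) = -982 /1749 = -0.56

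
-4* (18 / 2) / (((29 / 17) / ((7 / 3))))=-1428 / 29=-49.24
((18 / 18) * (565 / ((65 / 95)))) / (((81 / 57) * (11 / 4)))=815860 / 3861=211.31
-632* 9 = -5688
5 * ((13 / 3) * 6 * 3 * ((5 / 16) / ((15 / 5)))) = 325 / 8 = 40.62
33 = 33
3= 3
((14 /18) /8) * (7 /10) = 49 /720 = 0.07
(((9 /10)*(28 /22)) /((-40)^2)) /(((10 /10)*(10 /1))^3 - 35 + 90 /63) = 147 /198440000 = 0.00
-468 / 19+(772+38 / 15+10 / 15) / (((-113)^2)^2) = -381530751096 / 15489499295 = -24.63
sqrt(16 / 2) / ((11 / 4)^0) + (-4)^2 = 2 * sqrt(2) + 16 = 18.83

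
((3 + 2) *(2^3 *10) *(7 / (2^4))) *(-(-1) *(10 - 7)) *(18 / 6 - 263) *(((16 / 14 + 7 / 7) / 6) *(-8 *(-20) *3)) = -23400000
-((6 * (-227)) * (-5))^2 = -46376100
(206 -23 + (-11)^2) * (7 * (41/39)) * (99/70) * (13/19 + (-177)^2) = 6443137536/65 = 99125192.86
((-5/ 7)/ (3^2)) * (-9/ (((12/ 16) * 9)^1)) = 0.11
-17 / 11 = -1.55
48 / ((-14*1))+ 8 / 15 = -2.90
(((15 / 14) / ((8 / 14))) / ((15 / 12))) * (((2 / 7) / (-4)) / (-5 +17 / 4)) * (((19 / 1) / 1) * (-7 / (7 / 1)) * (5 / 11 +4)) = -133 / 11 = -12.09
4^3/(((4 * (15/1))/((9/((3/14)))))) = 224/5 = 44.80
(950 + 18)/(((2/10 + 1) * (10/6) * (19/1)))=484/19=25.47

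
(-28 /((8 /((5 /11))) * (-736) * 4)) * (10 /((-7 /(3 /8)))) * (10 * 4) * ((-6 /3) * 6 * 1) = 0.14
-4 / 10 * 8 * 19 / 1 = -304 / 5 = -60.80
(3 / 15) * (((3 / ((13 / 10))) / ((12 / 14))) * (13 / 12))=7 / 12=0.58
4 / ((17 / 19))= 4.47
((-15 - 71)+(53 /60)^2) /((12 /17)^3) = -1507264183 /6220800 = -242.29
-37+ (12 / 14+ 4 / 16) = -1005 / 28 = -35.89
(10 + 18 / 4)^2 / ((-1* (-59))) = 841 / 236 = 3.56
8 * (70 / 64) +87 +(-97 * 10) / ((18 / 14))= -23713 / 36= -658.69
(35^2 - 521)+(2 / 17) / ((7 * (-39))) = 3267262 / 4641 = 704.00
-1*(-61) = 61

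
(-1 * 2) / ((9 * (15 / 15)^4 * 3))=-2 / 27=-0.07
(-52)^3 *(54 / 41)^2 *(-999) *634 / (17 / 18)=4674388466801664 / 28577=163571699856.59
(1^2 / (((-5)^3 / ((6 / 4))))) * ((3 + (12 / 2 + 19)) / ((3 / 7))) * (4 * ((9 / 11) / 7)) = -504 / 1375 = -0.37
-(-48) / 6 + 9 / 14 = 121 / 14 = 8.64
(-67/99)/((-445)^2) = -67/19604475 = -0.00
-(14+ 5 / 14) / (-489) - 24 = -54701 / 2282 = -23.97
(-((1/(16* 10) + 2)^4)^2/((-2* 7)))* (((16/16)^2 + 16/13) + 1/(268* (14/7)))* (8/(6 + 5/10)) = 1753743647640720325127877/34042340284825600000000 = 51.52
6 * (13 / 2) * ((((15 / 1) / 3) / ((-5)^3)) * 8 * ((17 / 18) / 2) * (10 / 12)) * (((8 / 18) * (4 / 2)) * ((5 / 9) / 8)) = -221 / 729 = -0.30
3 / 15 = 1 / 5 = 0.20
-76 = -76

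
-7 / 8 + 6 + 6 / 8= 47 / 8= 5.88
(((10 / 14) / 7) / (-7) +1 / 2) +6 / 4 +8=3425 / 343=9.99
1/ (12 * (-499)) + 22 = 131735/ 5988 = 22.00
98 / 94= 49 / 47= 1.04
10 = 10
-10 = -10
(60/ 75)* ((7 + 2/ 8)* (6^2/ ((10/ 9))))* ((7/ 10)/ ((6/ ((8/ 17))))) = 21924/ 2125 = 10.32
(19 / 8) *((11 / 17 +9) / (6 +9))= 779 / 510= 1.53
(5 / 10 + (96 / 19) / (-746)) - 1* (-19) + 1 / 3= 843065 / 42522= 19.83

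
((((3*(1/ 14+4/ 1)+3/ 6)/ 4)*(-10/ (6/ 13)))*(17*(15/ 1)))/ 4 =-491725/ 112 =-4390.40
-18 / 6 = -3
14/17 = 0.82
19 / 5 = 3.80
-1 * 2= -2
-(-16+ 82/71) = 1054/71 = 14.85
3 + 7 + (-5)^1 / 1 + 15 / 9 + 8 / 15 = 36 / 5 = 7.20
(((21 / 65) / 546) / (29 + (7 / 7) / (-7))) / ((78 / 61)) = 427 / 26627640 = 0.00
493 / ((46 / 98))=24157 / 23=1050.30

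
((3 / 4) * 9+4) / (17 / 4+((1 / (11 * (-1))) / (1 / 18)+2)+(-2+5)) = 473 / 335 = 1.41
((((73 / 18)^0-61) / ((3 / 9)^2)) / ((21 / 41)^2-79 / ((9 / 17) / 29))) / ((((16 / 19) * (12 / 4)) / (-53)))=-685570635 / 261863752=-2.62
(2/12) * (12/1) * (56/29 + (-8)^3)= -29584/29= -1020.14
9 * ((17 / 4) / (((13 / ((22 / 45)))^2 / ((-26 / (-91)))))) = 4114 / 266175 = 0.02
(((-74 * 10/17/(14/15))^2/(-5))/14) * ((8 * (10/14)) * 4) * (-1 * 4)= 1971360000/693889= 2841.03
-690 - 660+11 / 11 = -1349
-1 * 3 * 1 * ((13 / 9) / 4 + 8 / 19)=-535 / 228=-2.35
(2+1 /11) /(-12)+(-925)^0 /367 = -8309 /48444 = -0.17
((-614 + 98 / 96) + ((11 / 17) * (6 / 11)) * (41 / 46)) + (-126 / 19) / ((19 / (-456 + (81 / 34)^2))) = -52462710793 / 115179216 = -455.49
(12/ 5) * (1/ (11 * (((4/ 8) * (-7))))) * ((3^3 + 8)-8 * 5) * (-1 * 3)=-0.94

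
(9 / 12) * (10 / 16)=15 / 32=0.47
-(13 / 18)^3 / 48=-2197 / 279936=-0.01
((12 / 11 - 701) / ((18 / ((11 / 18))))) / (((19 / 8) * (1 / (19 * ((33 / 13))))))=-169378 / 351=-482.56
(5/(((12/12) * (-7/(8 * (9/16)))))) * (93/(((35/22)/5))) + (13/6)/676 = -14362871/15288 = -939.49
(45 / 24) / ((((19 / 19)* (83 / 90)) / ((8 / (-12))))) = -1.36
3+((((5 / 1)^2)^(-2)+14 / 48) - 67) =-955601 / 15000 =-63.71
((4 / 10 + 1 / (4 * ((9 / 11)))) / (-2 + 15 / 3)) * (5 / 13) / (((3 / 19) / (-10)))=-12065 / 2106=-5.73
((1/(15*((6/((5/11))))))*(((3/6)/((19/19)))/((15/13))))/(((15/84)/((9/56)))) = 13/6600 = 0.00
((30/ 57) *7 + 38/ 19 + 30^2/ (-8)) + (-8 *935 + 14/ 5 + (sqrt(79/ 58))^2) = -20890211/ 2755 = -7582.65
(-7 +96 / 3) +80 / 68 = 445 / 17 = 26.18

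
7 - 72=-65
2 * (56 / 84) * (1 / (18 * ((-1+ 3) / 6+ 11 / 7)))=0.04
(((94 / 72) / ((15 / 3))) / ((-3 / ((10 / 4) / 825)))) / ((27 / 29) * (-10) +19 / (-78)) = 17719 / 641846700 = 0.00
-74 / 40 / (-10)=37 / 200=0.18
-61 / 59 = -1.03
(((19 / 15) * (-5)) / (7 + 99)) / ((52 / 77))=-1463 / 16536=-0.09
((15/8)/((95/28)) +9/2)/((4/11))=264/19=13.89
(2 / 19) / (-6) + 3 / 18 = 17 / 114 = 0.15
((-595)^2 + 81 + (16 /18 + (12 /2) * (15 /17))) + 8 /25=1354480324 /3825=354112.50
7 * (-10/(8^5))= -35/16384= -0.00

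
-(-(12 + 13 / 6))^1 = 14.17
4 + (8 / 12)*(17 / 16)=113 / 24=4.71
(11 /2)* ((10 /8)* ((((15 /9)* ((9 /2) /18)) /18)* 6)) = 275 /288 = 0.95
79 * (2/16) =79/8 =9.88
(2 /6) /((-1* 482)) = -1 /1446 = -0.00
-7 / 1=-7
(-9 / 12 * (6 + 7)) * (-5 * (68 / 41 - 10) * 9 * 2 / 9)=-33345 / 41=-813.29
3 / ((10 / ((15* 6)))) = 27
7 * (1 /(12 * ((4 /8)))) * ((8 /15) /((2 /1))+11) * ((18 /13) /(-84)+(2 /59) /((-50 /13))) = -88283 /265500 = -0.33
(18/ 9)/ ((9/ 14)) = 28/ 9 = 3.11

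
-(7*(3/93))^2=-49/961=-0.05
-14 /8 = -7 /4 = -1.75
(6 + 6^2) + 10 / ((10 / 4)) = 46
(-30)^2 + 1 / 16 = 14401 / 16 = 900.06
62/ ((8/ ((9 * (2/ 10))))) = 279/ 20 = 13.95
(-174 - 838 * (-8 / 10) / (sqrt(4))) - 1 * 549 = -1939 / 5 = -387.80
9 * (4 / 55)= 36 / 55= 0.65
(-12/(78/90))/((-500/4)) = 0.11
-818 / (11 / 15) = -12270 / 11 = -1115.45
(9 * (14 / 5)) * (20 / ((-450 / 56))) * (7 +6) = -20384 / 25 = -815.36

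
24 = 24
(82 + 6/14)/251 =0.33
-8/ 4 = -2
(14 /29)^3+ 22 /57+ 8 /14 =10411454 /9731211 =1.07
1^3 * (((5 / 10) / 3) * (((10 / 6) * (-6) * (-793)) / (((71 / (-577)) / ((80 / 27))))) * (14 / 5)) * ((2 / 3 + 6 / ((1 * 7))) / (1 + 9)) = -234271232 / 17253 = -13578.58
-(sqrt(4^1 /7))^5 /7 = -32*sqrt(7) /2401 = -0.04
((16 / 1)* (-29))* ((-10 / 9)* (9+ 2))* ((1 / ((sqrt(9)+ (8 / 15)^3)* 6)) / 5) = 58000 / 967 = 59.98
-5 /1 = -5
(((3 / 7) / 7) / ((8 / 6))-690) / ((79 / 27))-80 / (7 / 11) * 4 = -11437477 / 15484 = -738.66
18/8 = 9/4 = 2.25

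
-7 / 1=-7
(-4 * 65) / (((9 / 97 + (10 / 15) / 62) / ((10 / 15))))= -781820 / 467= -1674.13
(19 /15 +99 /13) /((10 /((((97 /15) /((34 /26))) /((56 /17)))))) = 42001 /31500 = 1.33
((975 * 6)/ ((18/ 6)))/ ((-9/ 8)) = -5200/ 3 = -1733.33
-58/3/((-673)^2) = -58/1358787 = -0.00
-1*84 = -84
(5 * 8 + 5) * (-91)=-4095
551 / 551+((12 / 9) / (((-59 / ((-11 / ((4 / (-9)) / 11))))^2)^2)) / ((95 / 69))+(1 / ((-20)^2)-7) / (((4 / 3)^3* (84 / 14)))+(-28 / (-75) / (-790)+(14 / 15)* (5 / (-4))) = 2041286449430871929 / 4656168668416000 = 438.40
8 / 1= 8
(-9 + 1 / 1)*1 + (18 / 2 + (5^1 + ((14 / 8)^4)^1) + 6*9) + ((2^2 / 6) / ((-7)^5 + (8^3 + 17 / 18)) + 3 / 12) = 5227944653 / 75083008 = 69.63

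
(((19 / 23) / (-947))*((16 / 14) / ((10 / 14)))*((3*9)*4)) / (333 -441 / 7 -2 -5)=-16416 / 28642015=-0.00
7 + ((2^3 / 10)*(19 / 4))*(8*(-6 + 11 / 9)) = -6221 / 45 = -138.24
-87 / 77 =-1.13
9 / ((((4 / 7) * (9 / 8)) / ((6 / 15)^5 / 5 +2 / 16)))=1.78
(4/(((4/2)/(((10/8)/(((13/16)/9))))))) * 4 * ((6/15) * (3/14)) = 864/91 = 9.49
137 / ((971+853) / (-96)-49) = -137 / 68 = -2.01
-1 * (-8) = 8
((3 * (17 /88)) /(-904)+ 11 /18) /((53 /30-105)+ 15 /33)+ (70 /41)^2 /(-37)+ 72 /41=38248173516739 /22884242720352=1.67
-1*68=-68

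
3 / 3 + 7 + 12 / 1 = 20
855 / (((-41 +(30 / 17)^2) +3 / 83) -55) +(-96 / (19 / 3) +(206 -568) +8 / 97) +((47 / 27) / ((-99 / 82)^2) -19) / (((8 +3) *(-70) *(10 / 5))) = -2871756023369729141 / 7434537977504484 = -386.27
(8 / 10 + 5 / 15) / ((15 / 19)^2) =6137 / 3375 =1.82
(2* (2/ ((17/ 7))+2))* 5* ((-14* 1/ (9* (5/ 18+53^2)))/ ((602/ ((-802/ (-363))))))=-256640/ 4472701717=-0.00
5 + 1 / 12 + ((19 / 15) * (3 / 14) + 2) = 3089 / 420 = 7.35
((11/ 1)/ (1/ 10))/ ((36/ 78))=715/ 3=238.33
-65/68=-0.96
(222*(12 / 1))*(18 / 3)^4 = 3452544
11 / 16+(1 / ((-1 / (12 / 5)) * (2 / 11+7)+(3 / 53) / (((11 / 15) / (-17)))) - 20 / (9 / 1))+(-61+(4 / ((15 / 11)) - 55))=-497983223 / 4336560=-114.83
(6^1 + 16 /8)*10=80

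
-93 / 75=-31 / 25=-1.24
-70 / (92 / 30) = -525 / 23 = -22.83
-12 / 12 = -1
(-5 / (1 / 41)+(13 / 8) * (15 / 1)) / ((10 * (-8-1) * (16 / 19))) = 5491 / 2304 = 2.38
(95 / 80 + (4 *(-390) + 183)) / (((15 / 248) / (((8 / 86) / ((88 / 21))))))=-4776821 / 9460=-504.95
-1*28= -28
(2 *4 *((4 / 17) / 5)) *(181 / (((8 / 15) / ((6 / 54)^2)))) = 724 / 459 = 1.58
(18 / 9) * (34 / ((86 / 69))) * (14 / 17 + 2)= 6624 / 43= 154.05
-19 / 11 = -1.73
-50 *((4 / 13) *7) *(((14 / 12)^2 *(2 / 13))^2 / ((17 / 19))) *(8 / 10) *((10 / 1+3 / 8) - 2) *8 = -855812440 / 3025269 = -282.89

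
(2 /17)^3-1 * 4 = -19644 /4913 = -4.00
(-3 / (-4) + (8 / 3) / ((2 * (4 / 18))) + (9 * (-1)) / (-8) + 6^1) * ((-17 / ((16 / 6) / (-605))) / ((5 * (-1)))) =-684981 / 64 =-10702.83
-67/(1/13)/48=-871/48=-18.15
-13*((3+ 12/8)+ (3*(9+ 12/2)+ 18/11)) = -14625/22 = -664.77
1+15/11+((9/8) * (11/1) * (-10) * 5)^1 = -27121/44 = -616.39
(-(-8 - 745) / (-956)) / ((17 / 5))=-3765 / 16252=-0.23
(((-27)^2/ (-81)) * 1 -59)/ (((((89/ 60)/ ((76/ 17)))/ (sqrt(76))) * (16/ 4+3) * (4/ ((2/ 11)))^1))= -18240 * sqrt(19)/ 6853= -11.60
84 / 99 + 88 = 2932 / 33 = 88.85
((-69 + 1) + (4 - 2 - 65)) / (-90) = 131 / 90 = 1.46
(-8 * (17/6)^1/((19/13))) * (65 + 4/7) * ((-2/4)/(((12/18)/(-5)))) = -507195/133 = -3813.50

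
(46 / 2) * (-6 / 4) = -69 / 2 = -34.50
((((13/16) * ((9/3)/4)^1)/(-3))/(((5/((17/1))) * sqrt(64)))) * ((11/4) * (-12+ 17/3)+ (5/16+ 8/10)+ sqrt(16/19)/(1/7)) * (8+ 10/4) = 6053411/409600 -32487 * sqrt(19)/24320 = 8.96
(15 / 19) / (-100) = -3 / 380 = -0.01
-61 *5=-305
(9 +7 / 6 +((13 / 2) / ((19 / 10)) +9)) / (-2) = -11.29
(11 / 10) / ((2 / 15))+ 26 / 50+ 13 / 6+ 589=179981 / 300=599.94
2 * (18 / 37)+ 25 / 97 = 4417 / 3589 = 1.23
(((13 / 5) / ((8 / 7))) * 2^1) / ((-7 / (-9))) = 117 / 20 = 5.85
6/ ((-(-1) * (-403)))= -6/ 403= -0.01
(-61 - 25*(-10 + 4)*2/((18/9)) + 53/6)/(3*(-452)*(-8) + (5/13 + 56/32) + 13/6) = 15262/1692959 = 0.01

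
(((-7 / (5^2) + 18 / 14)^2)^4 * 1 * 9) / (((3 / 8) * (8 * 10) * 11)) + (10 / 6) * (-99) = -725576485038679926201 / 4398194122314453125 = -164.97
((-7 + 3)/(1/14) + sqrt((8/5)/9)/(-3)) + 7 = -49.14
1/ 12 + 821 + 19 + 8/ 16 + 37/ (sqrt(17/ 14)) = 37*sqrt(238)/ 17 + 10087/ 12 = 874.16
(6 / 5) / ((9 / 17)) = 34 / 15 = 2.27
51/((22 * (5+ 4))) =17/66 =0.26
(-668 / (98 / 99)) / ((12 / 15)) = -82665 / 98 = -843.52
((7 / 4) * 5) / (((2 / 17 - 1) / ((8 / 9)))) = -238 / 27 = -8.81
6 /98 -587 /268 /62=21085 /814184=0.03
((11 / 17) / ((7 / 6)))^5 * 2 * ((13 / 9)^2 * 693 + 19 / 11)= 3625793753472 / 23863536599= 151.94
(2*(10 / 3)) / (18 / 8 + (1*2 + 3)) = 80 / 87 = 0.92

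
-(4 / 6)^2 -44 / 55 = -56 / 45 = -1.24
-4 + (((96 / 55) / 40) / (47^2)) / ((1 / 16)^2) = -2426828 / 607475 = -3.99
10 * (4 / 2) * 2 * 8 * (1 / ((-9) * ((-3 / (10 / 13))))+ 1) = 329.12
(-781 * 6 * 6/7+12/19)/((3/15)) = -2670600/133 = -20079.70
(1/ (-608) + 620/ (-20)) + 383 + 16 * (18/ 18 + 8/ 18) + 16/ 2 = 2096375/ 5472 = 383.11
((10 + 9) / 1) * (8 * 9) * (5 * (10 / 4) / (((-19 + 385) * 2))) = 1425 / 61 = 23.36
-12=-12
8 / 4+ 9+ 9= 20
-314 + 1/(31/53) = -9681/31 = -312.29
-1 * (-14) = 14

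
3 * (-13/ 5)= -39/ 5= -7.80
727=727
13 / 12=1.08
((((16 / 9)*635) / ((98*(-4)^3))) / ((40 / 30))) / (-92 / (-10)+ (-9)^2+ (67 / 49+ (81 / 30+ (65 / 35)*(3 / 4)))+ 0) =-0.00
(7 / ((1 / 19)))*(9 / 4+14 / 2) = 4921 / 4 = 1230.25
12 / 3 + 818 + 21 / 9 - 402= 1267 / 3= 422.33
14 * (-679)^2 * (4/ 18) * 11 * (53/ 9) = 7526033284/ 81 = 92913991.16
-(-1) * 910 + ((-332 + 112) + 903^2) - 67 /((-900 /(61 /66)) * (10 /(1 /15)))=7271442094087 /8910000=816099.00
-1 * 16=-16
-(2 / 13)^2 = -4 / 169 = -0.02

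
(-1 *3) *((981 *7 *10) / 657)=-22890 / 73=-313.56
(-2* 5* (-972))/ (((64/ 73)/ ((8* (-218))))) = -19335510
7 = 7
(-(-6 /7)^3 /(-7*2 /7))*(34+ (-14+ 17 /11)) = -25596 /3773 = -6.78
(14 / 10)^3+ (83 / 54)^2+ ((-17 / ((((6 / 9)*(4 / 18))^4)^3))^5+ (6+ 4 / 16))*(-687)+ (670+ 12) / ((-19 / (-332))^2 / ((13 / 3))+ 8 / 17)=77744772096408020310486516454118068190560793891338875473906076078268639449475998784347057603999009964035529 / 1390732106723742110466139762392326921326166016000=55902047360909459419730840000000000000000000000000000000000.00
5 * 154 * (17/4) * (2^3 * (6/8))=19635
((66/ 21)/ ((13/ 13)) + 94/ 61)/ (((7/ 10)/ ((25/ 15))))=100000/ 8967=11.15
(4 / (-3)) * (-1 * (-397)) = -1588 / 3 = -529.33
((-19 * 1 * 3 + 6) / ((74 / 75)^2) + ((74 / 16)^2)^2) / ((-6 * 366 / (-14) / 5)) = 79518824315 / 6156951552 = 12.92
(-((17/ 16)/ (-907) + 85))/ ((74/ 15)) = -17.23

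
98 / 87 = 1.13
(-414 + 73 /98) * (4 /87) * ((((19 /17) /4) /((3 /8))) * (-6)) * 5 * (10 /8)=38474050 /72471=530.89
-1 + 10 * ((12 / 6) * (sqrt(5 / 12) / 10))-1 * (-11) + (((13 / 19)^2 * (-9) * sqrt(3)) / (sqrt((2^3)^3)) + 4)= 14.97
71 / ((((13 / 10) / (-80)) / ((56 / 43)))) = -3180800 / 559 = -5690.16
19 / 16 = 1.19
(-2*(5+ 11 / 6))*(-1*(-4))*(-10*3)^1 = 1640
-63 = -63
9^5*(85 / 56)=5019165 / 56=89627.95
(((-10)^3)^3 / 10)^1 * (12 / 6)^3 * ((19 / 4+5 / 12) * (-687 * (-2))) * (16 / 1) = -90867200000000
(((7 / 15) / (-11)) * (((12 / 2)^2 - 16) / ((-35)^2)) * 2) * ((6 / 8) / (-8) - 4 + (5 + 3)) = -5 / 924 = -0.01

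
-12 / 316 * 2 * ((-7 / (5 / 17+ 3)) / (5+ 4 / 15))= 765 / 24964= 0.03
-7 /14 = -1 /2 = -0.50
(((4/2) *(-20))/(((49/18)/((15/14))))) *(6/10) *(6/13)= -19440/4459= -4.36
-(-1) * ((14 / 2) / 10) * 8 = 28 / 5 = 5.60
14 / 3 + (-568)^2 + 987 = 970847 / 3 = 323615.67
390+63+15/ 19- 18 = 8280/ 19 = 435.79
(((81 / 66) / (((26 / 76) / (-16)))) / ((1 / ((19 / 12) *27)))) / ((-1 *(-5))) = -350892 / 715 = -490.76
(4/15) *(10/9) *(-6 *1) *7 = -112/9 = -12.44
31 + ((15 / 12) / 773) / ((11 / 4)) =263598 / 8503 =31.00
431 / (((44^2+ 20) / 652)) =431 / 3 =143.67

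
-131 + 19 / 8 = -1029 / 8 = -128.62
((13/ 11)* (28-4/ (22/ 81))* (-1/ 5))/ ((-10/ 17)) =16133/ 3025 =5.33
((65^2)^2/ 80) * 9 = 32131125/ 16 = 2008195.31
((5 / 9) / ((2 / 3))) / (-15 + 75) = 1 / 72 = 0.01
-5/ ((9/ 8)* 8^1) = -5/ 9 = -0.56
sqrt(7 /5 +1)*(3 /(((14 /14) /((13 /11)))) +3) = 144*sqrt(15) /55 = 10.14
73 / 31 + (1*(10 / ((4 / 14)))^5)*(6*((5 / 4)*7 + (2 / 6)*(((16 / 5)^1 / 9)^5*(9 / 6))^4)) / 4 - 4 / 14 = 5481564024353728625637914095748246836111 / 7951790981310744447509765625000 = 689349611.58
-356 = -356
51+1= 52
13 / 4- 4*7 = -99 / 4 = -24.75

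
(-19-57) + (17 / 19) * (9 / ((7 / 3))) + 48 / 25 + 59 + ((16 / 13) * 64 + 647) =714.14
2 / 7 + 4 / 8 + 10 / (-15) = 5 / 42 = 0.12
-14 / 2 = -7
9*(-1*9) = -81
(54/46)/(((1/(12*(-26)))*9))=-936/23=-40.70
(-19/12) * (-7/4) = 2.77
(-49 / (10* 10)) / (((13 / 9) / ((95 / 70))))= -1197 / 2600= -0.46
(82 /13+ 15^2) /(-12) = -3007 /156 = -19.28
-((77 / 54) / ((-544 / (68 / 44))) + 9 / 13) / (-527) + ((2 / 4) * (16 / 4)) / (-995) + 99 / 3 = 388709773519 / 11779335360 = 33.00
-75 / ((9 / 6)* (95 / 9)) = -90 / 19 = -4.74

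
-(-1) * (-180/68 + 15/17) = -30/17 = -1.76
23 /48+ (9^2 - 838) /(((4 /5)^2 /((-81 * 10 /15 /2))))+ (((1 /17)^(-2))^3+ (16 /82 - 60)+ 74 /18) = 35674107791 /1476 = 24169449.72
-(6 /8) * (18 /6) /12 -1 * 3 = -51 /16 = -3.19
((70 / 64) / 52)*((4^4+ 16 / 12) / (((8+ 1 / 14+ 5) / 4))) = 1.66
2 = 2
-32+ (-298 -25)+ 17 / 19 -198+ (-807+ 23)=-25386 / 19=-1336.11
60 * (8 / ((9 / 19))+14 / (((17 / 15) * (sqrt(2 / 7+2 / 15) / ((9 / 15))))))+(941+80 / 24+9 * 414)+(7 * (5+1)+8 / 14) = 3780 * sqrt(1155) / 187+120251 / 21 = 6413.21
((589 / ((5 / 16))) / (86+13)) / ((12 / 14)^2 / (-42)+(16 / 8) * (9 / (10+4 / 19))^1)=313545904 / 28745145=10.91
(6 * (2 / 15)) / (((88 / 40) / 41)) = 164 / 11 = 14.91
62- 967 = -905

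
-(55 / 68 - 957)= 65021 / 68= 956.19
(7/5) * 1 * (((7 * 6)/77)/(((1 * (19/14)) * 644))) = 21/24035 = 0.00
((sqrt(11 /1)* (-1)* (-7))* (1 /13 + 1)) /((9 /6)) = 196* sqrt(11) /39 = 16.67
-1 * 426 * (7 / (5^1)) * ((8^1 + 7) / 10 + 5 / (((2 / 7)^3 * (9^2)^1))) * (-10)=1335439 / 54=24730.35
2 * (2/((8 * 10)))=1/20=0.05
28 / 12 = 7 / 3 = 2.33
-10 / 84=-5 / 42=-0.12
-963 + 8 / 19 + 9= -18118 / 19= -953.58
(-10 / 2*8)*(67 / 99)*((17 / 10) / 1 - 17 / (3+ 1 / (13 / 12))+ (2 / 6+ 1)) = 3484 / 99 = 35.19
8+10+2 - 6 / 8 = 77 / 4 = 19.25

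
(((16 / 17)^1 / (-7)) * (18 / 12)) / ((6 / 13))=-52 / 119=-0.44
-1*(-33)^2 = -1089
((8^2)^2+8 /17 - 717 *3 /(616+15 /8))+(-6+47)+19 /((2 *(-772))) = 536358149131 /129743864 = 4133.98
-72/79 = -0.91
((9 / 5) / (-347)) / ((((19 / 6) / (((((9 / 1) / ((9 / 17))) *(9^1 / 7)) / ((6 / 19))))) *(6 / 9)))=-4131 / 24290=-0.17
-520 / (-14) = 260 / 7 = 37.14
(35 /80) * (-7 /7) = -7 /16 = -0.44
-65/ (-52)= 5/ 4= 1.25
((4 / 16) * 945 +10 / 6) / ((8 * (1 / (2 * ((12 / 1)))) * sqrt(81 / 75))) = 14275 * sqrt(3) / 36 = 686.81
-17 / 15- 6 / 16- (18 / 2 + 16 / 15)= -463 / 40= -11.58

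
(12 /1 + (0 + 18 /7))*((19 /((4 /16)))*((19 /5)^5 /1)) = 19194719448 /21875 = 877472.89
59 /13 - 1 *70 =-851 /13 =-65.46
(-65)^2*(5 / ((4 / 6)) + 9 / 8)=291525 / 8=36440.62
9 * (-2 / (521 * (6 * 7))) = -3 / 3647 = -0.00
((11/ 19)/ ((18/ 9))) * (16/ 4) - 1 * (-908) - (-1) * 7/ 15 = 259243/ 285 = 909.62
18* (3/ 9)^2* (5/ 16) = 5/ 8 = 0.62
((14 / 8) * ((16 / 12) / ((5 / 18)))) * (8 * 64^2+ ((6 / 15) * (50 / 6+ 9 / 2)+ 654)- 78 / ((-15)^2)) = 35098126 / 125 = 280785.01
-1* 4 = -4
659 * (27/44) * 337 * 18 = 53966169/22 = 2453007.68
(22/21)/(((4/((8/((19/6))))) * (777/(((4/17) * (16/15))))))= 5632/26351955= 0.00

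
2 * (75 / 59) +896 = 53014 / 59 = 898.54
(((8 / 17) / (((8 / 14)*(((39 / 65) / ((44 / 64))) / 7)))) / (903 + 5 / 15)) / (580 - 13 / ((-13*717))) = 386463 / 30653946032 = 0.00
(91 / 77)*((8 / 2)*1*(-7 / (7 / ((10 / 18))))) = -260 / 99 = -2.63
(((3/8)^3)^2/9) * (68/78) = 459/1703936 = 0.00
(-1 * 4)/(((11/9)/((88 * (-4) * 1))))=1152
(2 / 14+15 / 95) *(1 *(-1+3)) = 80 / 133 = 0.60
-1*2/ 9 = -2/ 9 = -0.22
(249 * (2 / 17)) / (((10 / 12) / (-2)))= -5976 / 85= -70.31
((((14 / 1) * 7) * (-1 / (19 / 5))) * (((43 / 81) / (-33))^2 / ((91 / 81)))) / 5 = -25886 / 21787623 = -0.00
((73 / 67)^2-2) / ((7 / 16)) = -58384 / 31423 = -1.86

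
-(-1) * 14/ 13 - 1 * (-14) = 196/ 13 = 15.08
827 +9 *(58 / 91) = 75779 / 91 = 832.74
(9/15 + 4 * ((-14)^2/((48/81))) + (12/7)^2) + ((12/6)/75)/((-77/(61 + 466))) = 53617952/40425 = 1326.36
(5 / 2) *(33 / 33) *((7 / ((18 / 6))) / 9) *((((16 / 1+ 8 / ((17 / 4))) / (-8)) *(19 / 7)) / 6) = -1805 / 2754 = -0.66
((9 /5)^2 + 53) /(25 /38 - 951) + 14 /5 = 2474482 /902825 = 2.74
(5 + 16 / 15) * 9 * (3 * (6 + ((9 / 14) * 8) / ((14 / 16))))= 1945.54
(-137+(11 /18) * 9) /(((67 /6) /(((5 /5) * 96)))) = -75744 /67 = -1130.51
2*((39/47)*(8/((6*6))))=52/141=0.37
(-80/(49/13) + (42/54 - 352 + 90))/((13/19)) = -2366621/5733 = -412.81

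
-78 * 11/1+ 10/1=-848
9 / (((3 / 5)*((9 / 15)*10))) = 5 / 2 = 2.50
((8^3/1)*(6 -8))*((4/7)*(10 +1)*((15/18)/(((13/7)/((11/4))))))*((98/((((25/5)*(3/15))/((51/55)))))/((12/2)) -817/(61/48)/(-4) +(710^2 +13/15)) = -28585471253504/7137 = -4005250280.72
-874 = -874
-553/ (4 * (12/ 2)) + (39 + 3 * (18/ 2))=1031/ 24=42.96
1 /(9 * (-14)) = -1 /126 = -0.01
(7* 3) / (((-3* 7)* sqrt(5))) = -sqrt(5) / 5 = -0.45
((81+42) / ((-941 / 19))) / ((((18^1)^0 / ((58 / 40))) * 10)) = -67773 / 188200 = -0.36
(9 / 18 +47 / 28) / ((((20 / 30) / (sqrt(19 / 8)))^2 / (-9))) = -93879 / 896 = -104.78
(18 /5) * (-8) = -144 /5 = -28.80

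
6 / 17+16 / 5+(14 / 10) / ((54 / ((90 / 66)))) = 60391 / 16830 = 3.59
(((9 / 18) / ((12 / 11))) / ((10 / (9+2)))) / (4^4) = 121 / 61440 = 0.00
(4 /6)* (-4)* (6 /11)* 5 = -80 /11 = -7.27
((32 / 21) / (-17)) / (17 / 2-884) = 64 / 625107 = 0.00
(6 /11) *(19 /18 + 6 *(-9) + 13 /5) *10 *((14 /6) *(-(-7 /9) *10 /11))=-4440380 /9801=-453.05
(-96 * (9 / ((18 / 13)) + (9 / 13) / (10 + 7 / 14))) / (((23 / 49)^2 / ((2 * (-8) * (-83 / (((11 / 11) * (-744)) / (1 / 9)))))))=1088654560 / 1918683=567.40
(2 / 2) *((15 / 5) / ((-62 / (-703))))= 2109 / 62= 34.02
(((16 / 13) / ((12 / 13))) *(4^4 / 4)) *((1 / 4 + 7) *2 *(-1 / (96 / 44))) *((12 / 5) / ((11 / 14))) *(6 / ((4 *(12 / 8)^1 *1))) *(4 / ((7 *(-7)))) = 14848 / 105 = 141.41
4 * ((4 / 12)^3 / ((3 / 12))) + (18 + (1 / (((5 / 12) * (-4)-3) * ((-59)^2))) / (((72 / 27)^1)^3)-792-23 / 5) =-2620713356983 / 3368494080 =-778.01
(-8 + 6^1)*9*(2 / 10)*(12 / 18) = -12 / 5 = -2.40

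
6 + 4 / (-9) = 50 / 9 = 5.56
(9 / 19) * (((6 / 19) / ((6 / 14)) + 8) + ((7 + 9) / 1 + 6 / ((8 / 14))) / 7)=5.93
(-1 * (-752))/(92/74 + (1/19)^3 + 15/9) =35783403/138473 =258.41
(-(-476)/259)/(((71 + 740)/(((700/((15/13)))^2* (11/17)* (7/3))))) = 1020219200/810189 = 1259.24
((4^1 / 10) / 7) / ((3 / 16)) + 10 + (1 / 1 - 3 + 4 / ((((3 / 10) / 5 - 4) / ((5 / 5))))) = 7.29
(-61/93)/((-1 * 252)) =61/23436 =0.00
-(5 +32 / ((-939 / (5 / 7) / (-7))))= -4855 / 939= -5.17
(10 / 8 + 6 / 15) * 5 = 8.25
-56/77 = -8/11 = -0.73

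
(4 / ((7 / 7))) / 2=2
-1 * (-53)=53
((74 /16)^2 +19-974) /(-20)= 59751 /1280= 46.68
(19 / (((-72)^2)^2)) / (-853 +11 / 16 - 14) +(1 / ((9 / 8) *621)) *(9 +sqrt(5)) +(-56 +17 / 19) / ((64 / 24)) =-210106517254223 / 10173865773312 +8 *sqrt(5) / 5589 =-20.65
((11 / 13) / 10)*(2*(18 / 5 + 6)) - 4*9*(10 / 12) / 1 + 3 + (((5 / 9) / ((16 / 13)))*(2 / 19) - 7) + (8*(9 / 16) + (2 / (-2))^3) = -12816871 / 444600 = -28.83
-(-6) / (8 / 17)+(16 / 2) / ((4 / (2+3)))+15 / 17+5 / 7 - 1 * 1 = 23.35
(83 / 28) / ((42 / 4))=83 / 294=0.28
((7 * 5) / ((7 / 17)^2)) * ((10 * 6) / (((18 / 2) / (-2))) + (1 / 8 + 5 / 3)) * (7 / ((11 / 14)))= -2801855 / 132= -21226.17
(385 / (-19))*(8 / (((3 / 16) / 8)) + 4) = -398860 / 57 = -6997.54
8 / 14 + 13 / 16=1.38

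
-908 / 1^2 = -908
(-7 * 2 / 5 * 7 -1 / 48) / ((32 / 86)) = -202487 / 3840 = -52.73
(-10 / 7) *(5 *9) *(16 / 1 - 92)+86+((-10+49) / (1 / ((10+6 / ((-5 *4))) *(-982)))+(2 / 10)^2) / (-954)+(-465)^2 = 18496901149 / 83475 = 221586.12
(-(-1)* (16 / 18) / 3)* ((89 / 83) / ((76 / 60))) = 3560 / 14193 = 0.25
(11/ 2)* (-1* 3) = -33/ 2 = -16.50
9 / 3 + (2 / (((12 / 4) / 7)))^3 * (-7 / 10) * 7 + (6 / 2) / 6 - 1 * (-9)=-131081 / 270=-485.49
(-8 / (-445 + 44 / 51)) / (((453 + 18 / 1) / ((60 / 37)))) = 8160 / 131579659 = 0.00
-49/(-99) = 49/99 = 0.49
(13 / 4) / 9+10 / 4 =103 / 36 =2.86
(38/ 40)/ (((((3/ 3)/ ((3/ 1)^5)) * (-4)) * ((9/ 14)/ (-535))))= 384237/ 8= 48029.62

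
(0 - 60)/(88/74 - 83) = 740/1009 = 0.73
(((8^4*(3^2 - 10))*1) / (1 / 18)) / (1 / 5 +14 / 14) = -61440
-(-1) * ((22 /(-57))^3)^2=0.00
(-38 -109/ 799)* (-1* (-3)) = -91413/ 799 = -114.41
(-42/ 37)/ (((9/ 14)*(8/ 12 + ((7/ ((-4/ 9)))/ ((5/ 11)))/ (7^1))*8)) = 490/ 9509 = 0.05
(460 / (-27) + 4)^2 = 123904 / 729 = 169.96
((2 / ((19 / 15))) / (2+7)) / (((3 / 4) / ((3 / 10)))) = 4 / 57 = 0.07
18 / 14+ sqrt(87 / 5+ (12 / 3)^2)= 9 / 7+ sqrt(835) / 5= 7.06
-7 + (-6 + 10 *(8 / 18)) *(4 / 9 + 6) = -1379 / 81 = -17.02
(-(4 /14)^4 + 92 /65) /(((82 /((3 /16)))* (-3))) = -54963 /51189320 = -0.00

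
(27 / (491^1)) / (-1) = -27 / 491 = -0.05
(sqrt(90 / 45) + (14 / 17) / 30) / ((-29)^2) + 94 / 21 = sqrt(2) / 841 + 6719639 / 1501185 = 4.48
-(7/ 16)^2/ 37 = -49/ 9472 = -0.01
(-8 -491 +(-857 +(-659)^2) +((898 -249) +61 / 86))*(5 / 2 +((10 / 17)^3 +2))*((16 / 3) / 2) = 3446625842450 / 633777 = 5438231.18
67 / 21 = 3.19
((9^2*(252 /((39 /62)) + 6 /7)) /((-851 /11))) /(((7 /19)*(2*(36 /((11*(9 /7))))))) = -3401662473 /15178436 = -224.11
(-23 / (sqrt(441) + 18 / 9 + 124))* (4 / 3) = -92 / 441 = -0.21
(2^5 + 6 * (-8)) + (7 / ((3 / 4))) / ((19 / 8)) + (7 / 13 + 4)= -5581 / 741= -7.53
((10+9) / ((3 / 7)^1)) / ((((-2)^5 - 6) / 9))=-21 / 2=-10.50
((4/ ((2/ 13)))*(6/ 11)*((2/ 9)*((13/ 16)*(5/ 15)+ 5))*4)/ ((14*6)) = 0.79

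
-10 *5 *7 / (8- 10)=175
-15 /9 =-5 /3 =-1.67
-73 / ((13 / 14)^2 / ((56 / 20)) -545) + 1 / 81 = 17719907 / 121065435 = 0.15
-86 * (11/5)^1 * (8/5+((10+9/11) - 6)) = -30358/25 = -1214.32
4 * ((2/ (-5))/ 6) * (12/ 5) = -16/ 25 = -0.64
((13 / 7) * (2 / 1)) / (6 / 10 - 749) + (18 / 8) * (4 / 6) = 39161 / 26194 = 1.50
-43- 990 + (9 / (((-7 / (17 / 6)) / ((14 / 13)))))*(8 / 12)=-13463 / 13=-1035.62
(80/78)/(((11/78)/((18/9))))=160/11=14.55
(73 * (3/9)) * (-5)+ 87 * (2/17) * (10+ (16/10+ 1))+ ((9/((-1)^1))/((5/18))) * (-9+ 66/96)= 564311/2040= 276.62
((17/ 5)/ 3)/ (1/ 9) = 51/ 5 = 10.20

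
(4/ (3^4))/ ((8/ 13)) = 13/ 162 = 0.08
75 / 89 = 0.84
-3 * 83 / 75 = -83 / 25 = -3.32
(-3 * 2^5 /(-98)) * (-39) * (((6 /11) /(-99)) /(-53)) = -1248 /314237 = -0.00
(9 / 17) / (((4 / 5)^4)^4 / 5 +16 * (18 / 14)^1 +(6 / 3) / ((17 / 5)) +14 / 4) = 10681152343750 / 497634872511897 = 0.02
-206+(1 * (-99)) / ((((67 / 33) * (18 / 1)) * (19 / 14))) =-208.00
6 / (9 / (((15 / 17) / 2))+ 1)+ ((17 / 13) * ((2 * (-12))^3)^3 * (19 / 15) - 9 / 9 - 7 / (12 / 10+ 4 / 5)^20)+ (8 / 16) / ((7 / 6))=-223390229343786905187131 / 51049922560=-4375917105089.28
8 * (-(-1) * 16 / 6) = 64 / 3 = 21.33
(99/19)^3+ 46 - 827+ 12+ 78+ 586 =250104/6859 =36.46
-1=-1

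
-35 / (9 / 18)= -70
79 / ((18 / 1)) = 79 / 18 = 4.39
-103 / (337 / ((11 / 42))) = -1133 / 14154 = -0.08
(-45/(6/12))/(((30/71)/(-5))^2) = -25205/2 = -12602.50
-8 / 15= -0.53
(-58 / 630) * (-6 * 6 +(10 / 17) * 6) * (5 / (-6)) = -2668 / 1071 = -2.49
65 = 65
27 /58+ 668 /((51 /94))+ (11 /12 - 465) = 1513703 /1972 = 767.60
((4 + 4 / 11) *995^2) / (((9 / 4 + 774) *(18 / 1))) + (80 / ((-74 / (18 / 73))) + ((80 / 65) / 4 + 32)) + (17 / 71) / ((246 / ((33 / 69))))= 1429520929663427 / 4189340667798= 341.23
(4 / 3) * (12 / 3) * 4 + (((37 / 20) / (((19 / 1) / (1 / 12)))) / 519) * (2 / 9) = 227197477 / 10649880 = 21.33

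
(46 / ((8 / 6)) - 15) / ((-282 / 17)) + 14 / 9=643 / 1692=0.38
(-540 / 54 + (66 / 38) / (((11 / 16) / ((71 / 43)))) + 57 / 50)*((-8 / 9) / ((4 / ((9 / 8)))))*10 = 191531 / 16340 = 11.72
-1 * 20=-20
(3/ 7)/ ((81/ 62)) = 62/ 189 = 0.33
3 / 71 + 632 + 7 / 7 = 633.04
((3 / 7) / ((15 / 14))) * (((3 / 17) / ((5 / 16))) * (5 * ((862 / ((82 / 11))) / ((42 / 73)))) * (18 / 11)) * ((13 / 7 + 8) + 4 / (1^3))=878950368 / 170765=5147.13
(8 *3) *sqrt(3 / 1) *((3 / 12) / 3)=2 *sqrt(3)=3.46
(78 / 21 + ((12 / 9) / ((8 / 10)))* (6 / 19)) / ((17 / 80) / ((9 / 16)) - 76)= -25380 / 452599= -0.06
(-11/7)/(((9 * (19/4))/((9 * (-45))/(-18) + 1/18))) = -1276/1539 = -0.83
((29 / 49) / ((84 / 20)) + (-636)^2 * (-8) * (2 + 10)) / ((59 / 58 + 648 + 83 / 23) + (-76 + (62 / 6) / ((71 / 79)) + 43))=-3784556696747366 / 61509750617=-61527.75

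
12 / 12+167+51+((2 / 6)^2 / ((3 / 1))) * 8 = 5921 / 27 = 219.30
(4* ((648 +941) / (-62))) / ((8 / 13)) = -20657 / 124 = -166.59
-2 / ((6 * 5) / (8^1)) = -8 / 15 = -0.53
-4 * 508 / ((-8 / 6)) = 1524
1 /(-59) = -1 /59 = -0.02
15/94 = 0.16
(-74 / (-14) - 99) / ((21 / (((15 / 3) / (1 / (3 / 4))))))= -820 / 49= -16.73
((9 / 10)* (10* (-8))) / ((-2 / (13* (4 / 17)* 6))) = 11232 / 17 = 660.71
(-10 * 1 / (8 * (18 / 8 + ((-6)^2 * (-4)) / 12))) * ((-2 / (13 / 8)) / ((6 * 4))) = -0.01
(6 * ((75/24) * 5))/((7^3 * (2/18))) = 3375/1372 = 2.46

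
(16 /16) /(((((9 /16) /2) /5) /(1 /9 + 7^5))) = 24202240 /81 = 298793.09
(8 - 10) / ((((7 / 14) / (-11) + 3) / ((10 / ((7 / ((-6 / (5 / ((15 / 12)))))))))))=132 / 91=1.45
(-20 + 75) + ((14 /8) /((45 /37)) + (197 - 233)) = 3679 /180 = 20.44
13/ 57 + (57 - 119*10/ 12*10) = -53263/ 57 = -934.44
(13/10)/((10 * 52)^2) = 1/208000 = 0.00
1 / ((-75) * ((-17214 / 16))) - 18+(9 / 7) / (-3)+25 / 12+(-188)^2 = 638536761749 / 18074700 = 35327.65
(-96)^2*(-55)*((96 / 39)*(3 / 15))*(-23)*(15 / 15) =74612736 / 13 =5739441.23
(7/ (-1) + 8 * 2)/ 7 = 9/ 7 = 1.29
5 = 5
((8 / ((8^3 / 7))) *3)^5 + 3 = 3225309573 / 1073741824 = 3.00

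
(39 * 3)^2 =13689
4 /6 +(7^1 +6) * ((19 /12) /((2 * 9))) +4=1255 /216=5.81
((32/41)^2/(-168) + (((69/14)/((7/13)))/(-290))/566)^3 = -26640469510669572672119851/533812106188121002256417852736000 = -0.00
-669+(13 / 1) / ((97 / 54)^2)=-6256713 / 9409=-664.97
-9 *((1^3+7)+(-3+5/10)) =-99/2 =-49.50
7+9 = 16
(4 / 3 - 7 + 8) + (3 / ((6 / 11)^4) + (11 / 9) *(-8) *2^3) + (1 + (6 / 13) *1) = -227651 / 5616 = -40.54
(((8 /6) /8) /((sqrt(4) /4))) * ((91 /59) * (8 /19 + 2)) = 4186 /3363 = 1.24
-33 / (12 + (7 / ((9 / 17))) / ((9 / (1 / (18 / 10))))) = -24057 / 9343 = -2.57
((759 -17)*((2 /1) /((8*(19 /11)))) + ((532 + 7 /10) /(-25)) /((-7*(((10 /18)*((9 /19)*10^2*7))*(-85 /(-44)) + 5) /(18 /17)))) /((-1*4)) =-36339225681 /1353370000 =-26.85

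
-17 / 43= -0.40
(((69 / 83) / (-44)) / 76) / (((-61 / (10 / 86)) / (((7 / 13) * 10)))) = 12075 / 4732122824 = 0.00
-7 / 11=-0.64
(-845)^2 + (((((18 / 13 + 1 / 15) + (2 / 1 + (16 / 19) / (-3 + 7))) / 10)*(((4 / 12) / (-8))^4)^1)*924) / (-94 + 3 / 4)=68204682485675341 / 95521420800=714025.00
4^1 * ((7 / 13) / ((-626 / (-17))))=238 / 4069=0.06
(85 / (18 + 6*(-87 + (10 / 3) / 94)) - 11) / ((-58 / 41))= 10842573 / 1373324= 7.90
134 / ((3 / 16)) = 2144 / 3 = 714.67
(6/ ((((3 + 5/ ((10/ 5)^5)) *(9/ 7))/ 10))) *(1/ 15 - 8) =-106624/ 909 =-117.30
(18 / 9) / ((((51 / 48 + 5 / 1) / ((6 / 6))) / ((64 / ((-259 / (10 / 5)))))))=-4096 / 25123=-0.16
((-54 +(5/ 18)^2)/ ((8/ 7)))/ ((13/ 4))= -122297/ 8424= -14.52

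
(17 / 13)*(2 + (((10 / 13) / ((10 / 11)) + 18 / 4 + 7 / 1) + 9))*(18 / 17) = 5463 / 169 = 32.33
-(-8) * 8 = 64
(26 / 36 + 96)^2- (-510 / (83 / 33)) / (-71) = 17856707413 / 1909332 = 9352.33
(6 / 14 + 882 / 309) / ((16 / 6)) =7101 / 5768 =1.23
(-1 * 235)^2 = 55225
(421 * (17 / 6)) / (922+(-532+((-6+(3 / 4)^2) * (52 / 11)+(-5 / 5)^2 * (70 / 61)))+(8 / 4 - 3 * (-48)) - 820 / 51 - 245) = 163279798 / 34270903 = 4.76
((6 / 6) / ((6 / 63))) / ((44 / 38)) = 9.07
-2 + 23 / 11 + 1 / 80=91 / 880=0.10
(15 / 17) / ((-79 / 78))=-1170 / 1343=-0.87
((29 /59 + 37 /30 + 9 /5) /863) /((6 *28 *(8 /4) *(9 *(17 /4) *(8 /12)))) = 367 /769865040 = 0.00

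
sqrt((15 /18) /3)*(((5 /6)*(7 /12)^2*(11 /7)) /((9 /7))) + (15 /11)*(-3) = -45 /11 + 2695*sqrt(10) /46656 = -3.91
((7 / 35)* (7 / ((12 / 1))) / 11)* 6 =7 / 110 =0.06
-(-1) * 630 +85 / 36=22765 / 36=632.36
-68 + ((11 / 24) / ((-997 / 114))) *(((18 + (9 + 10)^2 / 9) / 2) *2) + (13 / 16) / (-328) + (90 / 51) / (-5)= -57158899609 / 800535168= -71.40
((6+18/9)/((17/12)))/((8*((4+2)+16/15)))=90/901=0.10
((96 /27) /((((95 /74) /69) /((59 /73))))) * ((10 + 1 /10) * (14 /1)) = 2271856832 /104025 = 21839.53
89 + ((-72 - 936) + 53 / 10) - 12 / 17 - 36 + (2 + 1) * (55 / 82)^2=-542423603 / 571540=-949.06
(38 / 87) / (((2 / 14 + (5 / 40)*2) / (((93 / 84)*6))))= 2356 / 319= 7.39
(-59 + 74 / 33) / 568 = -1873 / 18744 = -0.10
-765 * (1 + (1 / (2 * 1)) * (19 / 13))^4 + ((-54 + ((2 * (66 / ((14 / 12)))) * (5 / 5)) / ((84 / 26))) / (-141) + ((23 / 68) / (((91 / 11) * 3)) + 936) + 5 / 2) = -318067235241181 / 53673202128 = -5926.00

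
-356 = -356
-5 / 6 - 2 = -2.83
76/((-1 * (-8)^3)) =19/128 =0.15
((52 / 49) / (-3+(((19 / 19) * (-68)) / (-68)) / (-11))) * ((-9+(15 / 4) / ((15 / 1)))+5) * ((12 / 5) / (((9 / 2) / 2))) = 1144 / 833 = 1.37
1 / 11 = 0.09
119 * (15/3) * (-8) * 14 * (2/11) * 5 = -666400/11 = -60581.82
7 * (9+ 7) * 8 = 896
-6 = -6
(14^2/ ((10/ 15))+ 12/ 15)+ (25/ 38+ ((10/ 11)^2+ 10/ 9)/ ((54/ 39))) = 552804587/ 1862190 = 296.86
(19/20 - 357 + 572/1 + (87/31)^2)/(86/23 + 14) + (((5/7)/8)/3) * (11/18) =6242494961/494030880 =12.64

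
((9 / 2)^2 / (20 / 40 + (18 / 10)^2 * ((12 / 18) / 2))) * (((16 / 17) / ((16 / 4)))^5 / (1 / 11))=11404800 / 112168703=0.10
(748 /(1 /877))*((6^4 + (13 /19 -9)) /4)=4012399534 /19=211178922.84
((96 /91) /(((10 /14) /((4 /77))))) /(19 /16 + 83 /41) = 251904 /10545535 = 0.02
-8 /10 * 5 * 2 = -8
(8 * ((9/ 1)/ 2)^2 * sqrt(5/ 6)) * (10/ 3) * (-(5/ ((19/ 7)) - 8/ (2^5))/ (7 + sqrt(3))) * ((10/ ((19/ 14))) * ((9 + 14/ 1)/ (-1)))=-571725 * sqrt(10)/ 361 + 1334025 * sqrt(30)/ 361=15232.14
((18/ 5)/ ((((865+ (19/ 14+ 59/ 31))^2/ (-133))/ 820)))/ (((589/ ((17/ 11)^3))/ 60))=-7402188979584/ 37799622862375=-0.20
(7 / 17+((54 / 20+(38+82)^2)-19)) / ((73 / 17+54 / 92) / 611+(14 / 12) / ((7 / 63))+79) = 34363786847 / 213835480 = 160.70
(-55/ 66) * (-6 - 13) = 95/ 6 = 15.83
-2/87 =-0.02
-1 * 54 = -54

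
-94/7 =-13.43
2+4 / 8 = 5 / 2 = 2.50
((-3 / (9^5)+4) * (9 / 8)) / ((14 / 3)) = 0.96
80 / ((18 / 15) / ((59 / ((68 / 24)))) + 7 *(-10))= -23600 / 20633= -1.14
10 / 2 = 5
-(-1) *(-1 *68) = -68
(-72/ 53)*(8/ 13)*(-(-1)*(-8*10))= 46080/ 689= 66.88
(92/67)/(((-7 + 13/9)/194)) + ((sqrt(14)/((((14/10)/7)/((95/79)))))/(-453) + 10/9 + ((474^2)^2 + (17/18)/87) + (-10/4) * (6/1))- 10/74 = 4899160407926294003/97052850- 475 * sqrt(14)/35787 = 50479304913.99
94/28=47/14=3.36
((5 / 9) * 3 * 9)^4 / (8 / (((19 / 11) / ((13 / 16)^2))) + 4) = 30780000 / 4291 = 7173.15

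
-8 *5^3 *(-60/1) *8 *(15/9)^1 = 800000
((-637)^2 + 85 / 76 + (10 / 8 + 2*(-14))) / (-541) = -7709124 / 10279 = -749.99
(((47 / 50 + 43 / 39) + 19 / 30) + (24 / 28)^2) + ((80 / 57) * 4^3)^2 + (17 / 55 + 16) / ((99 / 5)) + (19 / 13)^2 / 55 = 657019154117299 / 81387531225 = 8072.72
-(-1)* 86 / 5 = 86 / 5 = 17.20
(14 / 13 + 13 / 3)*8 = 1688 / 39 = 43.28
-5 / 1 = -5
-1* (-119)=119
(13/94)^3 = 2197/830584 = 0.00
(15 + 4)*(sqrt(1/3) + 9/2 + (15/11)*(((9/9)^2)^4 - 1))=19*sqrt(3)/3 + 171/2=96.47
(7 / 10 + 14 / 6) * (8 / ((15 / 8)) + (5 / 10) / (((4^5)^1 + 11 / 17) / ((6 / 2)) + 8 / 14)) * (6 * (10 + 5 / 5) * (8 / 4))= 15654529891 / 9160275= 1708.96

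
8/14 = 4/7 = 0.57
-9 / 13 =-0.69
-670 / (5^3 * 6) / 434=-67 / 32550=-0.00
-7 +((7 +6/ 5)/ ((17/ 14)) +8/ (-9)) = -869/ 765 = -1.14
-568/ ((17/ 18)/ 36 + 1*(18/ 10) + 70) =-1840320/ 232717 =-7.91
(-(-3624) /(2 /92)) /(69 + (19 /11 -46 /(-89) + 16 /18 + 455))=1468828944 /4644569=316.25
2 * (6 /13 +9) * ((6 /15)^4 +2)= 311436 /8125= 38.33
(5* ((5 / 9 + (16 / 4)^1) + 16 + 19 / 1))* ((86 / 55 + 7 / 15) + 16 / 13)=2490220 / 3861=644.97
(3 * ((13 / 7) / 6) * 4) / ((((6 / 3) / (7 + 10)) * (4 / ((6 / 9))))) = 221 / 42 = 5.26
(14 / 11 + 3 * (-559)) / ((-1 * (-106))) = -18433 / 1166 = -15.81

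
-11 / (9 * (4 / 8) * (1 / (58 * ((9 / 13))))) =-1276 / 13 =-98.15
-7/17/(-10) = 7/170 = 0.04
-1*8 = -8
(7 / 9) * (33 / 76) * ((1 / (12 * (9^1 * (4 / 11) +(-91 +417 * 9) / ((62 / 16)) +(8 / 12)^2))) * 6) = 78771 / 442580224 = 0.00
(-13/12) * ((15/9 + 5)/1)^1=-65/9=-7.22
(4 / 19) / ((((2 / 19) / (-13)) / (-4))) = 104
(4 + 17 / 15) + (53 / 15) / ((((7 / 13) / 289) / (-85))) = -5641582 / 35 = -161188.06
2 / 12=1 / 6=0.17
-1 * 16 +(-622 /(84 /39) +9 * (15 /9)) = -4057 /14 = -289.79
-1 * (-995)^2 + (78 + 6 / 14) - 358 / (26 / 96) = -90205426 / 91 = -991268.42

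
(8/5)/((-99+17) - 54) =-1/85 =-0.01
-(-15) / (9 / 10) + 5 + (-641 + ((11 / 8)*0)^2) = -619.33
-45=-45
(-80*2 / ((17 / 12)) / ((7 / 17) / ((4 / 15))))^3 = -134217728 / 343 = -391305.33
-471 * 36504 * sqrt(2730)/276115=-17193384 * sqrt(2730)/276115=-3253.51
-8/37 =-0.22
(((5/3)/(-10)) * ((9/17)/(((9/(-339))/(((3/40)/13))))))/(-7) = -339/123760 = -0.00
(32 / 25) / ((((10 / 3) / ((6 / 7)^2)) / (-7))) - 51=-46353 / 875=-52.97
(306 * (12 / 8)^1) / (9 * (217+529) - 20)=459 / 6694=0.07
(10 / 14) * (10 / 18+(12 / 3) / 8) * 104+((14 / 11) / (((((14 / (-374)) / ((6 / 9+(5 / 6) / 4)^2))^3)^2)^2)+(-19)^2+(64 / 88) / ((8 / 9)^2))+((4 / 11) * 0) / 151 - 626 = 11161288860733623176545530108057168667049 / 1636299986314332066545664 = 6821052957333183.96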